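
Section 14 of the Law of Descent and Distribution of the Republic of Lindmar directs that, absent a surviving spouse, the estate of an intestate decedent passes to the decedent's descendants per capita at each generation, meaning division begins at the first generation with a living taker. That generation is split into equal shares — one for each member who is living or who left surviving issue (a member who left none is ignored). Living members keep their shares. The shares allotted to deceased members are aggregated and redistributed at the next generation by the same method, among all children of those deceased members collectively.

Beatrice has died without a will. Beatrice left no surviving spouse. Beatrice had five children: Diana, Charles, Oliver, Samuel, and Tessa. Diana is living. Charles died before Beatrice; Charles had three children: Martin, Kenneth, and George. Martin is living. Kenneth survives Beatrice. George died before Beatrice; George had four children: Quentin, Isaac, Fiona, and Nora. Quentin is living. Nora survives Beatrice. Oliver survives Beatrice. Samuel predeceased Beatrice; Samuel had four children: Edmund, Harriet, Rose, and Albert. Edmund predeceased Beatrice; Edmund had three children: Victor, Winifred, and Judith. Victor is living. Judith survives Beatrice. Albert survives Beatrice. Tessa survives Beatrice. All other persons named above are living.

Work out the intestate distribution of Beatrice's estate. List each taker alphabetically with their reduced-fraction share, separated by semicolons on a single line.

There is no surviving spouse, so the entire estate passes to Beatrice's descendants per capita at each generation.
At generation 1 (Diana, Charles, Oliver, Samuel, Tessa) there are 5 shares of (1)/5 = 1/5 each.
Living: Diana, Oliver, and Tessa — each takes 1/5.
Deceased: Charles and Samuel. Their combined 2/5 is pooled and carried to generation 2.
At generation 2 (Martin, Kenneth, George, Edmund, Harriet, Rose, Albert) there are 7 shares of (2/5)/7 = 2/35 each.
Living: Martin, Kenneth, Harriet, Rose, and Albert — each takes 2/35.
Deceased: George and Edmund. Their combined 4/35 is pooled and carried to generation 3.
At generation 3 (Quentin, Isaac, Fiona, Nora, Victor, Winifred, Judith) there are 7 shares of (4/35)/7 = 4/245 each.
Living: Quentin, Isaac, Fiona, Nora, Victor, Winifred, and Judith — each takes 4/245.

Albert 2/35; Diana 1/5; Fiona 4/245; Harriet 2/35; Isaac 4/245; Judith 4/245; Kenneth 2/35; Martin 2/35; Nora 4/245; Oliver 1/5; Quentin 4/245; Rose 2/35; Tessa 1/5; Victor 4/245; Winifred 4/245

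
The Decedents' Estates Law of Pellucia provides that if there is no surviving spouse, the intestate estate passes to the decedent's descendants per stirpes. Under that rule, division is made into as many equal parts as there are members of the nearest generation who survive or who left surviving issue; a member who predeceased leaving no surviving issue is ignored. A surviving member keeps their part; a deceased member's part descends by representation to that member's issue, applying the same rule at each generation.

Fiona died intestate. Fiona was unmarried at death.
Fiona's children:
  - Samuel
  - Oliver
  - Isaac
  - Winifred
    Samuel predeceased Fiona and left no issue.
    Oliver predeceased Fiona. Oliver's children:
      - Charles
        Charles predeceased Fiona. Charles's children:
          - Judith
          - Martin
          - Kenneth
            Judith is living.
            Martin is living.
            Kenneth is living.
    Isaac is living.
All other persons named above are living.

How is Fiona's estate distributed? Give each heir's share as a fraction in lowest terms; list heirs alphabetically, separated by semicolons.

There is no surviving spouse, so the entire estate passes to Fiona's descendants per stirpes.
Samuel left no surviving issue, so that branch lapses and is disregarded.
The estate is divided into 3 equal shares of 1/3 among Oliver, Isaac, Winifred.
Oliver predeceased; the 1/3 allotted to Oliver's branch passes to Oliver's issue by representation.
Charles's line is the sole branch at this level, so the full 1/3 passes to Charles's issue by representation.
The 1/3 is divided into 3 equal shares of 1/9 among Judith, Martin, Kenneth.
Judith is living and takes 1/9.
Martin is living and takes 1/9.
Kenneth is living and takes 1/9.
Isaac is living and takes 1/3.
Winifred is living and takes 1/3.

Isaac 1/3; Judith 1/9; Kenneth 1/9; Martin 1/9; Winifred 1/3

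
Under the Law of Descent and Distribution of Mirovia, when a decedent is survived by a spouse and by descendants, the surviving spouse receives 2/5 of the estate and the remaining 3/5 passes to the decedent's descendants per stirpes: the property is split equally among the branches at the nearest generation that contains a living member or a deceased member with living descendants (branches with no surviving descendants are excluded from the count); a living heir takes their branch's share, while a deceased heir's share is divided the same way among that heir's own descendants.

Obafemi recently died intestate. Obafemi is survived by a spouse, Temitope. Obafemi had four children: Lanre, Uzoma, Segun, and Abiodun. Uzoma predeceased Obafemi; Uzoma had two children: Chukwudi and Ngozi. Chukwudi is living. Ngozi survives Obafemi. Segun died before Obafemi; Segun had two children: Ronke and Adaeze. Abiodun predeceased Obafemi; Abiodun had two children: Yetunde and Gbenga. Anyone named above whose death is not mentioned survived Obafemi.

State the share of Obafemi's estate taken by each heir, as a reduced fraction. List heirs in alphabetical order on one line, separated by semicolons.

Adaeze 3/40; Chukwudi 3/40; Gbenga 3/40; Lanre 3/20; Ngozi 3/40; Ronke 3/40; Temitope 2/5; Yetunde 3/40

Temitope, as surviving spouse, takes 2/5.
The remaining 3/5 passes to Obafemi's descendants per stirpes.
The 3/5 is divided into 4 equal shares of 3/20 among Lanre, Uzoma, Segun, Abiodun.
Lanre is living and takes 3/20.
Uzoma predeceased; the 3/20 allotted to Uzoma's branch passes to Uzoma's issue by representation.
The 3/20 is divided into 2 equal shares of 3/40 among Chukwudi, Ngozi.
Chukwudi is living and takes 3/40.
Ngozi is living and takes 3/40.
Segun predeceased; the 3/20 allotted to Segun's branch passes to Segun's issue by representation.
The 3/20 is divided into 2 equal shares of 3/40 among Ronke, Adaeze.
Ronke is living and takes 3/40.
Adaeze is living and takes 3/40.
Abiodun predeceased; the 3/20 allotted to Abiodun's branch passes to Abiodun's issue by representation.
The 3/20 is divided into 2 equal shares of 3/40 among Yetunde, Gbenga.
Yetunde is living and takes 3/40.
Gbenga is living and takes 3/40.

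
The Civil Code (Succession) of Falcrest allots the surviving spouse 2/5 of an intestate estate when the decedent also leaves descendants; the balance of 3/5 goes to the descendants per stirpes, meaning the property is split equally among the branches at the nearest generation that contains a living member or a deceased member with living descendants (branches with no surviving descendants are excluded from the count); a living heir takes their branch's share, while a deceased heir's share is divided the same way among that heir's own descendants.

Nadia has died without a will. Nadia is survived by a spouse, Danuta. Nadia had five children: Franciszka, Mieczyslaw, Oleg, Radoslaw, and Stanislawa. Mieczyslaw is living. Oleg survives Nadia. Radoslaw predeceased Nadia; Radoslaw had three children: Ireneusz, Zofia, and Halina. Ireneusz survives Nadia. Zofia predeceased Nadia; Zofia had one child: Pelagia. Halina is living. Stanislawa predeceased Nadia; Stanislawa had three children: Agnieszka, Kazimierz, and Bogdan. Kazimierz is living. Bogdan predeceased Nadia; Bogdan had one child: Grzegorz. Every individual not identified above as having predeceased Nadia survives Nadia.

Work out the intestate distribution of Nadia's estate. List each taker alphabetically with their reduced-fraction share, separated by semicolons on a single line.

Danuta, as surviving spouse, takes 2/5.
The remaining 3/5 passes to Nadia's descendants per stirpes.
The 3/5 is divided into 5 equal shares of 3/25 among Franciszka, Mieczyslaw, Oleg, Radoslaw, Stanislawa.
Franciszka is living and takes 3/25.
Mieczyslaw is living and takes 3/25.
Oleg is living and takes 3/25.
Radoslaw predeceased; the 3/25 allotted to Radoslaw's branch passes to Radoslaw's issue by representation.
The 3/25 is divided into 3 equal shares of 1/25 among Ireneusz, Zofia, Halina.
Ireneusz is living and takes 1/25.
Zofia predeceased; the 1/25 allotted to Zofia's branch passes to Zofia's issue by representation.
Pelagia is the sole taker at this level and receives the full 1/25.
Halina is living and takes 1/25.
Stanislawa predeceased; the 3/25 allotted to Stanislawa's branch passes to Stanislawa's issue by representation.
The 3/25 is divided into 3 equal shares of 1/25 among Agnieszka, Kazimierz, Bogdan.
Agnieszka is living and takes 1/25.
Kazimierz is living and takes 1/25.
Bogdan predeceased; the 1/25 allotted to Bogdan's branch passes to Bogdan's issue by representation.
Grzegorz is the sole taker at this level and receives the full 1/25.

Agnieszka 1/25; Danuta 2/5; Franciszka 3/25; Grzegorz 1/25; Halina 1/25; Ireneusz 1/25; Kazimierz 1/25; Mieczyslaw 3/25; Oleg 3/25; Pelagia 1/25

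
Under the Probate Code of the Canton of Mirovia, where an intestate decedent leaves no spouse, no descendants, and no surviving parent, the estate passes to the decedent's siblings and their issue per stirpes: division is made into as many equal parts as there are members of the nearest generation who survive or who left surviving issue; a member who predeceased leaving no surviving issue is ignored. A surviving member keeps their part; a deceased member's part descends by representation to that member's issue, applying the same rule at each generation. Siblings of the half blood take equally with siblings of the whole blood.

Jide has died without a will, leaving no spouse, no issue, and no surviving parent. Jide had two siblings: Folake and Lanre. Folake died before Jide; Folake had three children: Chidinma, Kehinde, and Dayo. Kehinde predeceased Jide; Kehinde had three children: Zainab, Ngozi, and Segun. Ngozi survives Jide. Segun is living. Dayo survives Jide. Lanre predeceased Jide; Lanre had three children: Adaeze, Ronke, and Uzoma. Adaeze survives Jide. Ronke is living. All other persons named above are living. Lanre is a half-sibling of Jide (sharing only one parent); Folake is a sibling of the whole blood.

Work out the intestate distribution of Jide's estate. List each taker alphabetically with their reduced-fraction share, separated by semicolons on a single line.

Adaeze 1/6; Chidinma 1/6; Dayo 1/6; Ngozi 1/18; Ronke 1/6; Segun 1/18; Uzoma 1/6; Zainab 1/18

No spouse, descendants, or parent survives, so the estate passes to Jide's siblings per stirpes.
Half-blood and whole-blood siblings take equally under the stated rule.
The estate is divided into 2 equal shares of 1/2 among Folake, Lanre.
Folake predeceased; the 1/2 allotted to Folake's branch passes to Folake's issue by representation.
The 1/2 is divided into 3 equal shares of 1/6 among Chidinma, Kehinde, Dayo.
Chidinma is living and takes 1/6.
Kehinde predeceased; the 1/6 allotted to Kehinde's branch passes to Kehinde's issue by representation.
The 1/6 is divided into 3 equal shares of 1/18 among Zainab, Ngozi, Segun.
Zainab is living and takes 1/18.
Ngozi is living and takes 1/18.
Segun is living and takes 1/18.
Dayo is living and takes 1/6.
Lanre predeceased; the 1/2 allotted to Lanre's branch passes to Lanre's issue by representation.
The 1/2 is divided into 3 equal shares of 1/6 among Adaeze, Ronke, Uzoma.
Adaeze is living and takes 1/6.
Ronke is living and takes 1/6.
Uzoma is living and takes 1/6.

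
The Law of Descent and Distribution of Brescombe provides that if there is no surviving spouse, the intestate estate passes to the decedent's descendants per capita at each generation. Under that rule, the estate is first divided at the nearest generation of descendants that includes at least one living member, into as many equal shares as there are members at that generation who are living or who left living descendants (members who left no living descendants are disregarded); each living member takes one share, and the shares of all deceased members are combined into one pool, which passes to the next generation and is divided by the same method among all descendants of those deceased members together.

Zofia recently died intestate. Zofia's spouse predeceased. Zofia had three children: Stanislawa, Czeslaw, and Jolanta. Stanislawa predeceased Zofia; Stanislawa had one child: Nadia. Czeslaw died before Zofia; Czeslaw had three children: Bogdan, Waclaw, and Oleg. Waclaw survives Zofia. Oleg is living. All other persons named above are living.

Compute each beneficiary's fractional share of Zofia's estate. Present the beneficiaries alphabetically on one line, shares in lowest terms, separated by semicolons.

There is no surviving spouse, so the entire estate passes to Zofia's descendants per capita at each generation.
At generation 1 (Stanislawa, Czeslaw, Jolanta) there are 3 shares of (1)/3 = 1/3 each.
Living: Jolanta — each takes 1/3.
Deceased: Stanislawa and Czeslaw. Their combined 2/3 is pooled and carried to generation 2.
At generation 2 (Nadia, Bogdan, Waclaw, Oleg) there are 4 shares of (2/3)/4 = 1/6 each.
Living: Nadia, Bogdan, Waclaw, and Oleg — each takes 1/6.

Bogdan 1/6; Jolanta 1/3; Nadia 1/6; Oleg 1/6; Waclaw 1/6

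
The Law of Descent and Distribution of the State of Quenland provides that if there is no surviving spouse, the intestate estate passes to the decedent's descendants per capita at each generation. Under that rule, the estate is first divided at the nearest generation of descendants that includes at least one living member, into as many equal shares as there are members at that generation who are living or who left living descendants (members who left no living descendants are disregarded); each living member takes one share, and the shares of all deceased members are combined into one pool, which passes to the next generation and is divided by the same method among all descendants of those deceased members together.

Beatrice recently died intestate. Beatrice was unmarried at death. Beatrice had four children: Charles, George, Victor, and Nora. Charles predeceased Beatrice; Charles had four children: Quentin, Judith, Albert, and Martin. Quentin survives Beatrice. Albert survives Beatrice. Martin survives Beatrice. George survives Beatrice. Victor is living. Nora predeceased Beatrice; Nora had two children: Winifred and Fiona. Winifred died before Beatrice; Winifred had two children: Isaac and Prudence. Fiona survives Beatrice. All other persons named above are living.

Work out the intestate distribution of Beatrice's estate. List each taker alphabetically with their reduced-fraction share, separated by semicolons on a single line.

There is no surviving spouse, so the entire estate passes to Beatrice's descendants per capita at each generation.
At generation 1 (Charles, George, Victor, Nora) there are 4 shares of (1)/4 = 1/4 each.
Living: George and Victor — each takes 1/4.
Deceased: Charles and Nora. Their combined 1/2 is pooled and carried to generation 2.
At generation 2 (Quentin, Judith, Albert, Martin, Winifred, Fiona) there are 6 shares of (1/2)/6 = 1/12 each.
Living: Quentin, Judith, Albert, Martin, and Fiona — each takes 1/12.
Deceased: Winifred. That 1/12 share is carried to generation 3.
At generation 3 (Isaac, Prudence) there are 2 shares of (1/12)/2 = 1/24 each.
Living: Isaac and Prudence — each takes 1/24.

Albert 1/12; Fiona 1/12; George 1/4; Isaac 1/24; Judith 1/12; Martin 1/12; Prudence 1/24; Quentin 1/12; Victor 1/4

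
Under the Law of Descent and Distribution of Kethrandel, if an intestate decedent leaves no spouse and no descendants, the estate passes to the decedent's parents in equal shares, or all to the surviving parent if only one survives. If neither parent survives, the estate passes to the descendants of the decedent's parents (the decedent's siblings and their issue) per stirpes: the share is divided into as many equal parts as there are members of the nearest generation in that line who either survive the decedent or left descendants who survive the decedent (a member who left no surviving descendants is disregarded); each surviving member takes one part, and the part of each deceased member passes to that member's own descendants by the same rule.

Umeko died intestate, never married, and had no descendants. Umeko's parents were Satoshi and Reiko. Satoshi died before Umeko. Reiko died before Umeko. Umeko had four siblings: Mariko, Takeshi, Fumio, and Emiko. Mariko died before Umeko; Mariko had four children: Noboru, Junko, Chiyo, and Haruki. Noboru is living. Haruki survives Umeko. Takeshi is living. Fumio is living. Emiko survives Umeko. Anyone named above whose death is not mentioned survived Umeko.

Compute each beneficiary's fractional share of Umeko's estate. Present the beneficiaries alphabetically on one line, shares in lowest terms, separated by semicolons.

Neither parent survives and there are no descendants, so the estate passes to Umeko's siblings and their issue per stirpes.
The estate is divided into 4 equal shares of 1/4 among Mariko, Takeshi, Fumio, Emiko.
Mariko predeceased; the 1/4 allotted to Mariko's branch passes to Mariko's issue by representation.
The 1/4 is divided into 4 equal shares of 1/16 among Noboru, Junko, Chiyo, Haruki.
Noboru is living and takes 1/16.
Junko is living and takes 1/16.
Chiyo is living and takes 1/16.
Haruki is living and takes 1/16.
Takeshi is living and takes 1/4.
Fumio is living and takes 1/4.
Emiko is living and takes 1/4.

Chiyo 1/16; Emiko 1/4; Fumio 1/4; Haruki 1/16; Junko 1/16; Noboru 1/16; Takeshi 1/4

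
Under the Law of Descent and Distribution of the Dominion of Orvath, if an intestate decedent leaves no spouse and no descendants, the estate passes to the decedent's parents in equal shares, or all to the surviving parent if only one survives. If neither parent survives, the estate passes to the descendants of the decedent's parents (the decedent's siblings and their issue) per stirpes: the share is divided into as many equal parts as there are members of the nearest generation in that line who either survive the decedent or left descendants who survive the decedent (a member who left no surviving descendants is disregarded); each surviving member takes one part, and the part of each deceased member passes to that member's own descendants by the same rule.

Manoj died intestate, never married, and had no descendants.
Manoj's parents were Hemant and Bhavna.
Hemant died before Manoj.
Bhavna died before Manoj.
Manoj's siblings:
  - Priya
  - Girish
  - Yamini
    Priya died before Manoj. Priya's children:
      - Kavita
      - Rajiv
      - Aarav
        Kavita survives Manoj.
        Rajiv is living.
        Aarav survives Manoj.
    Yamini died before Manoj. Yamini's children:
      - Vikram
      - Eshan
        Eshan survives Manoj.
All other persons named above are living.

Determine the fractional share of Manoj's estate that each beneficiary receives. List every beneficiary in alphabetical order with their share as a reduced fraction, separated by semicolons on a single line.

Aarav 1/9; Eshan 1/6; Girish 1/3; Kavita 1/9; Rajiv 1/9; Vikram 1/6

Neither parent survives and there are no descendants, so the estate passes to Manoj's siblings and their issue per stirpes.
The estate is divided into 3 equal shares of 1/3 among Priya, Girish, Yamini.
Priya predeceased; the 1/3 allotted to Priya's branch passes to Priya's issue by representation.
The 1/3 is divided into 3 equal shares of 1/9 among Kavita, Rajiv, Aarav.
Kavita is living and takes 1/9.
Rajiv is living and takes 1/9.
Aarav is living and takes 1/9.
Girish is living and takes 1/3.
Yamini predeceased; the 1/3 allotted to Yamini's branch passes to Yamini's issue by representation.
The 1/3 is divided into 2 equal shares of 1/6 among Vikram, Eshan.
Vikram is living and takes 1/6.
Eshan is living and takes 1/6.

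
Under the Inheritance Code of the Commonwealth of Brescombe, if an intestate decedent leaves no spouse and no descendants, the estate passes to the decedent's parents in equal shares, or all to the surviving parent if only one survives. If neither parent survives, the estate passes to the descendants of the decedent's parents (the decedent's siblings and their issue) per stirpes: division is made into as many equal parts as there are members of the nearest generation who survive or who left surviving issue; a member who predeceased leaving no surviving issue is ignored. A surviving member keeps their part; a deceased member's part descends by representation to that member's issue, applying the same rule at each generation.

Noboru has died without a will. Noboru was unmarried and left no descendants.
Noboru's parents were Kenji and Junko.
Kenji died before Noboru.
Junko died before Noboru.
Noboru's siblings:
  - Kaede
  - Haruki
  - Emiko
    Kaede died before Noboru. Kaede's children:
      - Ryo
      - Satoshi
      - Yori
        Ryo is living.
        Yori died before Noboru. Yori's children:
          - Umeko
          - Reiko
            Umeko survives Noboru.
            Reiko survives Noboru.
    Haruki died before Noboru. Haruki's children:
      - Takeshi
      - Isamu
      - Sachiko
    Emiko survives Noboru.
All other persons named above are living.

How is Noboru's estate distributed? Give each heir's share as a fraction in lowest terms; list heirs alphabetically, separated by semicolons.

Emiko 1/3; Isamu 1/9; Reiko 1/18; Ryo 1/9; Sachiko 1/9; Satoshi 1/9; Takeshi 1/9; Umeko 1/18

Neither parent survives and there are no descendants, so the estate passes to Noboru's siblings and their issue per stirpes.
The estate is divided into 3 equal shares of 1/3 among Kaede, Haruki, Emiko.
Kaede predeceased; the 1/3 allotted to Kaede's branch passes to Kaede's issue by representation.
The 1/3 is divided into 3 equal shares of 1/9 among Ryo, Satoshi, Yori.
Ryo is living and takes 1/9.
Satoshi is living and takes 1/9.
Yori predeceased; the 1/9 allotted to Yori's branch passes to Yori's issue by representation.
The 1/9 is divided into 2 equal shares of 1/18 among Umeko, Reiko.
Umeko is living and takes 1/18.
Reiko is living and takes 1/18.
Haruki predeceased; the 1/3 allotted to Haruki's branch passes to Haruki's issue by representation.
The 1/3 is divided into 3 equal shares of 1/9 among Takeshi, Isamu, Sachiko.
Takeshi is living and takes 1/9.
Isamu is living and takes 1/9.
Sachiko is living and takes 1/9.
Emiko is living and takes 1/3.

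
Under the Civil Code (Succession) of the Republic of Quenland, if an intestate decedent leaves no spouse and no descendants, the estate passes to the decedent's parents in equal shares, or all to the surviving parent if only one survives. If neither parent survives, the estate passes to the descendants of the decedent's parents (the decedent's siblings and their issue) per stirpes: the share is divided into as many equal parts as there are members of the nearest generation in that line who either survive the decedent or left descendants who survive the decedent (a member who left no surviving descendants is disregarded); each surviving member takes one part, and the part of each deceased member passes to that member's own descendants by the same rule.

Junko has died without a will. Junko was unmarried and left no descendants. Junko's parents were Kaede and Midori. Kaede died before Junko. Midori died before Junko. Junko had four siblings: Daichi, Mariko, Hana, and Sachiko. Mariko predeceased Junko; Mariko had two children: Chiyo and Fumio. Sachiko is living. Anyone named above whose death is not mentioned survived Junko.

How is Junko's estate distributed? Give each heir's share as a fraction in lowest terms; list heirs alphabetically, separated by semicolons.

Chiyo 1/8; Daichi 1/4; Fumio 1/8; Hana 1/4; Sachiko 1/4

Neither parent survives and there are no descendants, so the estate passes to Junko's siblings and their issue per stirpes.
The estate is divided into 4 equal shares of 1/4 among Daichi, Mariko, Hana, Sachiko.
Daichi is living and takes 1/4.
Mariko predeceased; the 1/4 allotted to Mariko's branch passes to Mariko's issue by representation.
The 1/4 is divided into 2 equal shares of 1/8 among Chiyo, Fumio.
Chiyo is living and takes 1/8.
Fumio is living and takes 1/8.
Hana is living and takes 1/4.
Sachiko is living and takes 1/4.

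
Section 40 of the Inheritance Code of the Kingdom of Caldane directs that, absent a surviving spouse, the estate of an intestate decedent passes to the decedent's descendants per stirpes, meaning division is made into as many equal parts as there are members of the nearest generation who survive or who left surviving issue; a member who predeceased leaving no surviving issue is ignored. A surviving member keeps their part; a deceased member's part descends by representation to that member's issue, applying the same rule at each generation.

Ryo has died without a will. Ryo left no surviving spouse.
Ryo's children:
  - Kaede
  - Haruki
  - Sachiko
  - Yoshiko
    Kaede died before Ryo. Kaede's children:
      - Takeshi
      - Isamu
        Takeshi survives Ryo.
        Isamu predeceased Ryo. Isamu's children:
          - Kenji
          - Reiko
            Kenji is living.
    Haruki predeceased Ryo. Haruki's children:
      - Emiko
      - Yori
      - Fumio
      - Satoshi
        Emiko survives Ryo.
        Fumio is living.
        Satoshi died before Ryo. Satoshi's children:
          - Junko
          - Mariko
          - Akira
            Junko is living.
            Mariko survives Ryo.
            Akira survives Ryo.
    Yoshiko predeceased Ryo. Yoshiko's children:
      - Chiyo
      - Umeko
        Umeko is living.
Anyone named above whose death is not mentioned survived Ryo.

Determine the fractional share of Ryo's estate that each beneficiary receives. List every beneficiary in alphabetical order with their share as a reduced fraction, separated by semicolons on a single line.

Akira 1/48; Chiyo 1/8; Emiko 1/16; Fumio 1/16; Junko 1/48; Kenji 1/16; Mariko 1/48; Reiko 1/16; Sachiko 1/4; Takeshi 1/8; Umeko 1/8; Yori 1/16

There is no surviving spouse, so the entire estate passes to Ryo's descendants per stirpes.
The estate is divided into 4 equal shares of 1/4 among Kaede, Haruki, Sachiko, Yoshiko.
Kaede predeceased; the 1/4 allotted to Kaede's branch passes to Kaede's issue by representation.
The 1/4 is divided into 2 equal shares of 1/8 among Takeshi, Isamu.
Takeshi is living and takes 1/8.
Isamu predeceased; the 1/8 allotted to Isamu's branch passes to Isamu's issue by representation.
The 1/8 is divided into 2 equal shares of 1/16 among Kenji, Reiko.
Kenji is living and takes 1/16.
Reiko is living and takes 1/16.
Haruki predeceased; the 1/4 allotted to Haruki's branch passes to Haruki's issue by representation.
The 1/4 is divided into 4 equal shares of 1/16 among Emiko, Yori, Fumio, Satoshi.
Emiko is living and takes 1/16.
Yori is living and takes 1/16.
Fumio is living and takes 1/16.
Satoshi predeceased; the 1/16 allotted to Satoshi's branch passes to Satoshi's issue by representation.
The 1/16 is divided into 3 equal shares of 1/48 among Junko, Mariko, Akira.
Junko is living and takes 1/48.
Mariko is living and takes 1/48.
Akira is living and takes 1/48.
Sachiko is living and takes 1/4.
Yoshiko predeceased; the 1/4 allotted to Yoshiko's branch passes to Yoshiko's issue by representation.
The 1/4 is divided into 2 equal shares of 1/8 among Chiyo, Umeko.
Chiyo is living and takes 1/8.
Umeko is living and takes 1/8.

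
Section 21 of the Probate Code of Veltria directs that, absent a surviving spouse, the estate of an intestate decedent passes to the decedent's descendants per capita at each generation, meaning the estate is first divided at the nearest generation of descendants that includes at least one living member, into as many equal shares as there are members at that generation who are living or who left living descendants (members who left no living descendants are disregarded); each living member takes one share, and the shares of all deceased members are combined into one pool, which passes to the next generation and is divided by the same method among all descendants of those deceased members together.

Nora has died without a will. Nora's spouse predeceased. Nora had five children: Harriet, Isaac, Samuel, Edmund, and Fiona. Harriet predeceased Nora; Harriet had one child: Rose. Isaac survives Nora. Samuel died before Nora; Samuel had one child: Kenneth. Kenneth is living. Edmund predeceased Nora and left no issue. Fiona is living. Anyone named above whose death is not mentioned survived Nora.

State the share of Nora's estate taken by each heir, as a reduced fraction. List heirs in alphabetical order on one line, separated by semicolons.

Fiona 1/4; Isaac 1/4; Kenneth 1/4; Rose 1/4

There is no surviving spouse, so the entire estate passes to Nora's descendants per capita at each generation.
At generation 1 (Harriet, Isaac, Samuel, Fiona) there are 4 shares of (1)/4 = 1/4 each.
Living: Isaac and Fiona — each takes 1/4.
Deceased: Harriet and Samuel. Their combined 1/2 is pooled and carried to generation 2.
At generation 2 (Rose, Kenneth) there are 2 shares of (1/2)/2 = 1/4 each.
Living: Rose and Kenneth — each takes 1/4.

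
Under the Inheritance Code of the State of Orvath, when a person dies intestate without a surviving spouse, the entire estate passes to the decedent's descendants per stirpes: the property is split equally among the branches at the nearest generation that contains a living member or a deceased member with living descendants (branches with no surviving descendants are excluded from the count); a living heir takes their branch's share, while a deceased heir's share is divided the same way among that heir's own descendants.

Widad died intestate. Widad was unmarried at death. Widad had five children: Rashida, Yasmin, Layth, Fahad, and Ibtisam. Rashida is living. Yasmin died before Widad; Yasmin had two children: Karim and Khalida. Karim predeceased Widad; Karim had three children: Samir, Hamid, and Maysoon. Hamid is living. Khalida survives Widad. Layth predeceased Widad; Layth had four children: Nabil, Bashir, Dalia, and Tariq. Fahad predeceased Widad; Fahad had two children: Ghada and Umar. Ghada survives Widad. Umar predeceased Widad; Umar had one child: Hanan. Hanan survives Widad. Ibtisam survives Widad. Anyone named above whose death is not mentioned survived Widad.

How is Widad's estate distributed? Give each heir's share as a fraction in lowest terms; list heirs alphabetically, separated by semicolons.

Bashir 1/20; Dalia 1/20; Ghada 1/10; Hamid 1/30; Hanan 1/10; Ibtisam 1/5; Khalida 1/10; Maysoon 1/30; Nabil 1/20; Rashida 1/5; Samir 1/30; Tariq 1/20

There is no surviving spouse, so the entire estate passes to Widad's descendants per stirpes.
The estate is divided into 5 equal shares of 1/5 among Rashida, Yasmin, Layth, Fahad, Ibtisam.
Rashida is living and takes 1/5.
Yasmin predeceased; the 1/5 allotted to Yasmin's branch passes to Yasmin's issue by representation.
The 1/5 is divided into 2 equal shares of 1/10 among Karim, Khalida.
Karim predeceased; the 1/10 allotted to Karim's branch passes to Karim's issue by representation.
The 1/10 is divided into 3 equal shares of 1/30 among Samir, Hamid, Maysoon.
Samir is living and takes 1/30.
Hamid is living and takes 1/30.
Maysoon is living and takes 1/30.
Khalida is living and takes 1/10.
Layth predeceased; the 1/5 allotted to Layth's branch passes to Layth's issue by representation.
The 1/5 is divided into 4 equal shares of 1/20 among Nabil, Bashir, Dalia, Tariq.
Nabil is living and takes 1/20.
Bashir is living and takes 1/20.
Dalia is living and takes 1/20.
Tariq is living and takes 1/20.
Fahad predeceased; the 1/5 allotted to Fahad's branch passes to Fahad's issue by representation.
The 1/5 is divided into 2 equal shares of 1/10 among Ghada, Umar.
Ghada is living and takes 1/10.
Umar predeceased; the 1/10 allotted to Umar's branch passes to Umar's issue by representation.
Hanan is the sole taker at this level and receives the full 1/10.
Ibtisam is living and takes 1/5.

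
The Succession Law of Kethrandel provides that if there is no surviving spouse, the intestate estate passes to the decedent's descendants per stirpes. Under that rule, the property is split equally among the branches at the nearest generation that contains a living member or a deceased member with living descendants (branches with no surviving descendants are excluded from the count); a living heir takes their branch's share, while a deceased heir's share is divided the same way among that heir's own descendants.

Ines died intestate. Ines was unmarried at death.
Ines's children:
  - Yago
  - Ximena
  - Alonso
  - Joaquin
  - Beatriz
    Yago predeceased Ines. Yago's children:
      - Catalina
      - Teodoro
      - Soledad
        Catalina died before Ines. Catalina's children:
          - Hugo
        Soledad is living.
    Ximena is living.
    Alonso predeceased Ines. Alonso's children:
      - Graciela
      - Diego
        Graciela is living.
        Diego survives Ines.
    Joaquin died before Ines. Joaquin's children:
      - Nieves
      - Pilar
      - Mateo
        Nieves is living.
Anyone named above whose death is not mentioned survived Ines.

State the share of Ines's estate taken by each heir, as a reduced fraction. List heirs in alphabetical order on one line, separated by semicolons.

Beatriz 1/5; Diego 1/10; Graciela 1/10; Hugo 1/15; Mateo 1/15; Nieves 1/15; Pilar 1/15; Soledad 1/15; Teodoro 1/15; Ximena 1/5

There is no surviving spouse, so the entire estate passes to Ines's descendants per stirpes.
The estate is divided into 5 equal shares of 1/5 among Yago, Ximena, Alonso, Joaquin, Beatriz.
Yago predeceased; the 1/5 allotted to Yago's branch passes to Yago's issue by representation.
The 1/5 is divided into 3 equal shares of 1/15 among Catalina, Teodoro, Soledad.
Catalina predeceased; the 1/15 allotted to Catalina's branch passes to Catalina's issue by representation.
Hugo is the sole taker at this level and receives the full 1/15.
Teodoro is living and takes 1/15.
Soledad is living and takes 1/15.
Ximena is living and takes 1/5.
Alonso predeceased; the 1/5 allotted to Alonso's branch passes to Alonso's issue by representation.
The 1/5 is divided into 2 equal shares of 1/10 among Graciela, Diego.
Graciela is living and takes 1/10.
Diego is living and takes 1/10.
Joaquin predeceased; the 1/5 allotted to Joaquin's branch passes to Joaquin's issue by representation.
The 1/5 is divided into 3 equal shares of 1/15 among Nieves, Pilar, Mateo.
Nieves is living and takes 1/15.
Pilar is living and takes 1/15.
Mateo is living and takes 1/15.
Beatriz is living and takes 1/5.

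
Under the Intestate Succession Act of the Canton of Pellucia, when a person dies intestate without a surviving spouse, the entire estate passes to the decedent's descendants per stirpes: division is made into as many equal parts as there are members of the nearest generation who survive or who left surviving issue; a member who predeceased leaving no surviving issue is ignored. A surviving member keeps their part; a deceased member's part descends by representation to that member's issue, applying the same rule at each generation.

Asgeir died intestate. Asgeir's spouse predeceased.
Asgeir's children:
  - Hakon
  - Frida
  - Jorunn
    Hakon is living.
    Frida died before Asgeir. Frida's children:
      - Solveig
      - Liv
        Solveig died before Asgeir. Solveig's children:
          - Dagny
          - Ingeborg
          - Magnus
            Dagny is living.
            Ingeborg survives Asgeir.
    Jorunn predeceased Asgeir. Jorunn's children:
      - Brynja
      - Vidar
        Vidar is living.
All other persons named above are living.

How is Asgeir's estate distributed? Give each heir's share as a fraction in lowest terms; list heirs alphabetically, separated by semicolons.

Brynja 1/6; Dagny 1/18; Hakon 1/3; Ingeborg 1/18; Liv 1/6; Magnus 1/18; Vidar 1/6

There is no surviving spouse, so the entire estate passes to Asgeir's descendants per stirpes.
The estate is divided into 3 equal shares of 1/3 among Hakon, Frida, Jorunn.
Hakon is living and takes 1/3.
Frida predeceased; the 1/3 allotted to Frida's branch passes to Frida's issue by representation.
The 1/3 is divided into 2 equal shares of 1/6 among Solveig, Liv.
Solveig predeceased; the 1/6 allotted to Solveig's branch passes to Solveig's issue by representation.
The 1/6 is divided into 3 equal shares of 1/18 among Dagny, Ingeborg, Magnus.
Dagny is living and takes 1/18.
Ingeborg is living and takes 1/18.
Magnus is living and takes 1/18.
Liv is living and takes 1/6.
Jorunn predeceased; the 1/3 allotted to Jorunn's branch passes to Jorunn's issue by representation.
The 1/3 is divided into 2 equal shares of 1/6 among Brynja, Vidar.
Brynja is living and takes 1/6.
Vidar is living and takes 1/6.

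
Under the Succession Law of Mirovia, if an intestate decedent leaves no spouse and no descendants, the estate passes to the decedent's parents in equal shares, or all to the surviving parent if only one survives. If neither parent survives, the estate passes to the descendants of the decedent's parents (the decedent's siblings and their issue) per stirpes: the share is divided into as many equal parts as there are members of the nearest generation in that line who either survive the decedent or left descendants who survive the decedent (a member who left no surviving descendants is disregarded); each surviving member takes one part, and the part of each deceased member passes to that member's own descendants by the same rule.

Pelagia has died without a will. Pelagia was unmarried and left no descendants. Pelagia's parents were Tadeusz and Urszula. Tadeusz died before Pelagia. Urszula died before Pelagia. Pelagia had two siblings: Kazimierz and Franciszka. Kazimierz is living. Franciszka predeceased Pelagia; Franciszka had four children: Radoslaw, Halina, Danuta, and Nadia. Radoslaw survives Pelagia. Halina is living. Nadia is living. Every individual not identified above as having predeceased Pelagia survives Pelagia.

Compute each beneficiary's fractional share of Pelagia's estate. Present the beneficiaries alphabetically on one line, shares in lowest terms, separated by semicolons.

Danuta 1/8; Halina 1/8; Kazimierz 1/2; Nadia 1/8; Radoslaw 1/8

Neither parent survives and there are no descendants, so the estate passes to Pelagia's siblings and their issue per stirpes.
The estate is divided into 2 equal shares of 1/2 among Kazimierz, Franciszka.
Kazimierz is living and takes 1/2.
Franciszka predeceased; the 1/2 allotted to Franciszka's branch passes to Franciszka's issue by representation.
The 1/2 is divided into 4 equal shares of 1/8 among Radoslaw, Halina, Danuta, Nadia.
Radoslaw is living and takes 1/8.
Halina is living and takes 1/8.
Danuta is living and takes 1/8.
Nadia is living and takes 1/8.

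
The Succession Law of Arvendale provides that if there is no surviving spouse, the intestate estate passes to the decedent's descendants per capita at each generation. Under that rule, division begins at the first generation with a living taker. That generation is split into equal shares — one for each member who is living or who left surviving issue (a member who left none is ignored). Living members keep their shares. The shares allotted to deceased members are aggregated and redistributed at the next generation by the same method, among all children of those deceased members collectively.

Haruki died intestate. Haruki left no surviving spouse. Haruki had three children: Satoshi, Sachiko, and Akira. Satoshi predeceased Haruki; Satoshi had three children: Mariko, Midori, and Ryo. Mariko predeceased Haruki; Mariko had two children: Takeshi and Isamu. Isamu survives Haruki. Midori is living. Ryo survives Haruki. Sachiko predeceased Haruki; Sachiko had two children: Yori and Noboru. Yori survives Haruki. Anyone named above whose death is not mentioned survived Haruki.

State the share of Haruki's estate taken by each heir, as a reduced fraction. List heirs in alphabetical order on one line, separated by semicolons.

There is no surviving spouse, so the entire estate passes to Haruki's descendants per capita at each generation.
At generation 1 (Satoshi, Sachiko, Akira) there are 3 shares of (1)/3 = 1/3 each.
Living: Akira — each takes 1/3.
Deceased: Satoshi and Sachiko. Their combined 2/3 is pooled and carried to generation 2.
At generation 2 (Mariko, Midori, Ryo, Yori, Noboru) there are 5 shares of (2/3)/5 = 2/15 each.
Living: Midori, Ryo, Yori, and Noboru — each takes 2/15.
Deceased: Mariko. That 2/15 share is carried to generation 3.
At generation 3 (Takeshi, Isamu) there are 2 shares of (2/15)/2 = 1/15 each.
Living: Takeshi and Isamu — each takes 1/15.

Akira 1/3; Isamu 1/15; Midori 2/15; Noboru 2/15; Ryo 2/15; Takeshi 1/15; Yori 2/15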